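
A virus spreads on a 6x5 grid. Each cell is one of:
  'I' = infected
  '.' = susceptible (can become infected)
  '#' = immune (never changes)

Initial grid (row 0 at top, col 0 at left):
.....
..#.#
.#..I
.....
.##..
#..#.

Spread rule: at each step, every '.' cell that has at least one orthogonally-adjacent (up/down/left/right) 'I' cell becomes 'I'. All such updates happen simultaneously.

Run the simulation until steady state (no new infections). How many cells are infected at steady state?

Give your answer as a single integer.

Answer: 21

Derivation:
Step 0 (initial): 1 infected
Step 1: +2 new -> 3 infected
Step 2: +4 new -> 7 infected
Step 3: +4 new -> 11 infected
Step 4: +3 new -> 14 infected
Step 5: +2 new -> 16 infected
Step 6: +4 new -> 20 infected
Step 7: +1 new -> 21 infected
Step 8: +0 new -> 21 infected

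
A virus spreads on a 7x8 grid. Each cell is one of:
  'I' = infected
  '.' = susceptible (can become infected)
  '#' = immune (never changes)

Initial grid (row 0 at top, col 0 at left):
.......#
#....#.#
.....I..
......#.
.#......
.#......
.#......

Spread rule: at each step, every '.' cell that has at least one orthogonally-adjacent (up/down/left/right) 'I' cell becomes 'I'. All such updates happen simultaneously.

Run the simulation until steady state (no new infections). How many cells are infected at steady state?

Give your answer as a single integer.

Step 0 (initial): 1 infected
Step 1: +3 new -> 4 infected
Step 2: +6 new -> 10 infected
Step 3: +9 new -> 19 infected
Step 4: +10 new -> 29 infected
Step 5: +9 new -> 38 infected
Step 6: +5 new -> 43 infected
Step 7: +3 new -> 46 infected
Step 8: +1 new -> 47 infected
Step 9: +1 new -> 48 infected
Step 10: +0 new -> 48 infected

Answer: 48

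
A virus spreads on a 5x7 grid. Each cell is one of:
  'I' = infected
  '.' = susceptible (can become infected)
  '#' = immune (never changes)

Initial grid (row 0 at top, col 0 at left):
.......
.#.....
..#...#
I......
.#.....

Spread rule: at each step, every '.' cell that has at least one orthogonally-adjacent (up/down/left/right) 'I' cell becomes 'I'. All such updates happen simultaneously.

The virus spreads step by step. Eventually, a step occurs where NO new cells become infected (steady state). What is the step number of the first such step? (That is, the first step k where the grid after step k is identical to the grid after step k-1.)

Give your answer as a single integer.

Answer: 10

Derivation:
Step 0 (initial): 1 infected
Step 1: +3 new -> 4 infected
Step 2: +3 new -> 7 infected
Step 3: +3 new -> 10 infected
Step 4: +4 new -> 14 infected
Step 5: +5 new -> 19 infected
Step 6: +6 new -> 25 infected
Step 7: +3 new -> 28 infected
Step 8: +2 new -> 30 infected
Step 9: +1 new -> 31 infected
Step 10: +0 new -> 31 infected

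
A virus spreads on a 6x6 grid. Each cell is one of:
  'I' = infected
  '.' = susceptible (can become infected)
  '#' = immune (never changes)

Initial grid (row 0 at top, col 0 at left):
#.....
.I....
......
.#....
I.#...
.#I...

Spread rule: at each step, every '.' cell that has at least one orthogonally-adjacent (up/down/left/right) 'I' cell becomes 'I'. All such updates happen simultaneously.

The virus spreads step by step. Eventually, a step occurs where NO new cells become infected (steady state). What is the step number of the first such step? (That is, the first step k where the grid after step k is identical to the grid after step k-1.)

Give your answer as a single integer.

Answer: 6

Derivation:
Step 0 (initial): 3 infected
Step 1: +8 new -> 11 infected
Step 2: +6 new -> 17 infected
Step 3: +7 new -> 24 infected
Step 4: +5 new -> 29 infected
Step 5: +3 new -> 32 infected
Step 6: +0 new -> 32 infected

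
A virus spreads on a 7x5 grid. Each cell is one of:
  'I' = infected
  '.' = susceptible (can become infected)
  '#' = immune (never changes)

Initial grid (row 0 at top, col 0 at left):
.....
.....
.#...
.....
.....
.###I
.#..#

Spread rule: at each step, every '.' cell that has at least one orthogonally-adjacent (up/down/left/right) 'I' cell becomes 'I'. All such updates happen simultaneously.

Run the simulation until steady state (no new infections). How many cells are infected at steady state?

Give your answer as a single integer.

Answer: 27

Derivation:
Step 0 (initial): 1 infected
Step 1: +1 new -> 2 infected
Step 2: +2 new -> 4 infected
Step 3: +3 new -> 7 infected
Step 4: +4 new -> 11 infected
Step 5: +5 new -> 16 infected
Step 6: +4 new -> 20 infected
Step 7: +4 new -> 24 infected
Step 8: +2 new -> 26 infected
Step 9: +1 new -> 27 infected
Step 10: +0 new -> 27 infected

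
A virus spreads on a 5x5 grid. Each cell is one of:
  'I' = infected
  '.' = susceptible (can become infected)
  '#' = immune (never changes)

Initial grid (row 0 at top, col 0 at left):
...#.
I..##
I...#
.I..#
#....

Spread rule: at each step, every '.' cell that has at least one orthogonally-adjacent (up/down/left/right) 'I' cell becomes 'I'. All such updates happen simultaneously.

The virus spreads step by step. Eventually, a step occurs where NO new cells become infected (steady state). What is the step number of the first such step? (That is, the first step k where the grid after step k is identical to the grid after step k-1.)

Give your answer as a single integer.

Answer: 5

Derivation:
Step 0 (initial): 3 infected
Step 1: +6 new -> 9 infected
Step 2: +5 new -> 14 infected
Step 3: +3 new -> 17 infected
Step 4: +1 new -> 18 infected
Step 5: +0 new -> 18 infected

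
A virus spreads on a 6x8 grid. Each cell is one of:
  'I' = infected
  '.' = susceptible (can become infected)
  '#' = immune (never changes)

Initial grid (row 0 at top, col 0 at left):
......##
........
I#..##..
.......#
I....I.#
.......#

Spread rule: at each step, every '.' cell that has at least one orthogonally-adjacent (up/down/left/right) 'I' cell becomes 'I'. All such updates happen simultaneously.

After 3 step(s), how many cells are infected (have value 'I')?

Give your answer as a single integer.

Answer: 28

Derivation:
Step 0 (initial): 3 infected
Step 1: +8 new -> 11 infected
Step 2: +10 new -> 21 infected
Step 3: +7 new -> 28 infected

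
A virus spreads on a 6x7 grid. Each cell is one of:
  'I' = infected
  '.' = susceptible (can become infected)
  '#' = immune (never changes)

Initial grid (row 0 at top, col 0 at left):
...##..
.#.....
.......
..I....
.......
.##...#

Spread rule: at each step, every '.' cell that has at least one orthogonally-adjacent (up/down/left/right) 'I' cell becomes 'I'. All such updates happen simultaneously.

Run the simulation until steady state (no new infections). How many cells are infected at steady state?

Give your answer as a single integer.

Answer: 36

Derivation:
Step 0 (initial): 1 infected
Step 1: +4 new -> 5 infected
Step 2: +7 new -> 12 infected
Step 3: +8 new -> 20 infected
Step 4: +8 new -> 28 infected
Step 5: +5 new -> 33 infected
Step 6: +2 new -> 35 infected
Step 7: +1 new -> 36 infected
Step 8: +0 new -> 36 infected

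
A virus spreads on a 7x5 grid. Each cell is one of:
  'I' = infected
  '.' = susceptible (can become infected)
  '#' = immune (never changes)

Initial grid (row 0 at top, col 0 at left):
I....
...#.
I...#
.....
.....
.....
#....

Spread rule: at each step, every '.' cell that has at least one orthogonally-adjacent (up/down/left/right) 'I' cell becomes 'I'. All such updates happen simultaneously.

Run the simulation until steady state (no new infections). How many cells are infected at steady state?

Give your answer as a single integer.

Step 0 (initial): 2 infected
Step 1: +4 new -> 6 infected
Step 2: +5 new -> 11 infected
Step 3: +6 new -> 17 infected
Step 4: +4 new -> 21 infected
Step 5: +5 new -> 26 infected
Step 6: +3 new -> 29 infected
Step 7: +2 new -> 31 infected
Step 8: +1 new -> 32 infected
Step 9: +0 new -> 32 infected

Answer: 32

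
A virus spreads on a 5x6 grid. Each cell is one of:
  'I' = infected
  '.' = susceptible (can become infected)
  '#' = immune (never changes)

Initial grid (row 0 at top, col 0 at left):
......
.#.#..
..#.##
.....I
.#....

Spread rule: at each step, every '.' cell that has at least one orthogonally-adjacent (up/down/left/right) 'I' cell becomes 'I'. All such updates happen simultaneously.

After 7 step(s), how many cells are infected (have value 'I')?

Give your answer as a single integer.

Step 0 (initial): 1 infected
Step 1: +2 new -> 3 infected
Step 2: +2 new -> 5 infected
Step 3: +3 new -> 8 infected
Step 4: +2 new -> 10 infected
Step 5: +2 new -> 12 infected
Step 6: +2 new -> 14 infected
Step 7: +1 new -> 15 infected

Answer: 15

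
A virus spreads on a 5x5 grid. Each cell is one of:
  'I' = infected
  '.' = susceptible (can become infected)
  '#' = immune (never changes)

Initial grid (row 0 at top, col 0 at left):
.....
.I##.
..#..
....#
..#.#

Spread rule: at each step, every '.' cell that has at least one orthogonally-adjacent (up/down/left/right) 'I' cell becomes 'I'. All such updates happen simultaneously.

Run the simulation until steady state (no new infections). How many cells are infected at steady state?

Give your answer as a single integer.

Answer: 19

Derivation:
Step 0 (initial): 1 infected
Step 1: +3 new -> 4 infected
Step 2: +4 new -> 8 infected
Step 3: +4 new -> 12 infected
Step 4: +3 new -> 15 infected
Step 5: +3 new -> 18 infected
Step 6: +1 new -> 19 infected
Step 7: +0 new -> 19 infected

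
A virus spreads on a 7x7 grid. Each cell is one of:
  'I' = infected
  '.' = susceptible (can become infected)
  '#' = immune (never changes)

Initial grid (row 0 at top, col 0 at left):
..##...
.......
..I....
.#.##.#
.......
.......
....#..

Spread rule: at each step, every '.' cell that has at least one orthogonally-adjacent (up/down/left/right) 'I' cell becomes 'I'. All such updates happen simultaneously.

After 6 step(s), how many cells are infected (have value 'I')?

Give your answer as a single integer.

Answer: 39

Derivation:
Step 0 (initial): 1 infected
Step 1: +4 new -> 5 infected
Step 2: +5 new -> 10 infected
Step 3: +8 new -> 18 infected
Step 4: +10 new -> 28 infected
Step 5: +7 new -> 35 infected
Step 6: +4 new -> 39 infected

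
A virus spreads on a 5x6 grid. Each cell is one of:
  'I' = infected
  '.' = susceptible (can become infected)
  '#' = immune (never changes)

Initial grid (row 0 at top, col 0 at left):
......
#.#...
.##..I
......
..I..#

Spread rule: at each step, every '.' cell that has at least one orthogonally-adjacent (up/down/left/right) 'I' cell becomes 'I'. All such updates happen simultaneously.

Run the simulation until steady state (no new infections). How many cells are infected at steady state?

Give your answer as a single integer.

Step 0 (initial): 2 infected
Step 1: +6 new -> 8 infected
Step 2: +8 new -> 16 infected
Step 3: +3 new -> 19 infected
Step 4: +2 new -> 21 infected
Step 5: +1 new -> 22 infected
Step 6: +1 new -> 23 infected
Step 7: +2 new -> 25 infected
Step 8: +0 new -> 25 infected

Answer: 25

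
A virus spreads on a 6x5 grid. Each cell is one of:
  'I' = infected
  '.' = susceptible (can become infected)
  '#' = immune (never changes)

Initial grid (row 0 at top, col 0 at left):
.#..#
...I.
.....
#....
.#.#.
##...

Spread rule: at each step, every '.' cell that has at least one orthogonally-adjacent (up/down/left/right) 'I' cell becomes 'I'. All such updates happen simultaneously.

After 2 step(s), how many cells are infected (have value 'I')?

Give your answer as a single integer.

Step 0 (initial): 1 infected
Step 1: +4 new -> 5 infected
Step 2: +5 new -> 10 infected

Answer: 10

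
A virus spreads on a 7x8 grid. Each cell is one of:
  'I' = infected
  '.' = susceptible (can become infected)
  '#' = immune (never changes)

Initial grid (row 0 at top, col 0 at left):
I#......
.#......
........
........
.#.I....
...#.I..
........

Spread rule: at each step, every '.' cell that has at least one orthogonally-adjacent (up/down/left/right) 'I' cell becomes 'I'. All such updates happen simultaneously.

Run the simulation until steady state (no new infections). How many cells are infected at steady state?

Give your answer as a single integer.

Step 0 (initial): 3 infected
Step 1: +8 new -> 11 infected
Step 2: +10 new -> 21 infected
Step 3: +13 new -> 34 infected
Step 4: +9 new -> 43 infected
Step 5: +6 new -> 49 infected
Step 6: +2 new -> 51 infected
Step 7: +1 new -> 52 infected
Step 8: +0 new -> 52 infected

Answer: 52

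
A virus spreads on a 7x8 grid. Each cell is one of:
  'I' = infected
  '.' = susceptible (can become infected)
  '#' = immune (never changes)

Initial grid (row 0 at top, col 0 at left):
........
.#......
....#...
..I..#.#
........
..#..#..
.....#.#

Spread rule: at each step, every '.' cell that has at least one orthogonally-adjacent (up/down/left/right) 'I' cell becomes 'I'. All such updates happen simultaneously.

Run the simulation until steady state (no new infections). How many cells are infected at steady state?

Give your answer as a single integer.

Answer: 48

Derivation:
Step 0 (initial): 1 infected
Step 1: +4 new -> 5 infected
Step 2: +7 new -> 12 infected
Step 3: +7 new -> 19 infected
Step 4: +9 new -> 28 infected
Step 5: +7 new -> 35 infected
Step 6: +6 new -> 41 infected
Step 7: +5 new -> 46 infected
Step 8: +2 new -> 48 infected
Step 9: +0 new -> 48 infected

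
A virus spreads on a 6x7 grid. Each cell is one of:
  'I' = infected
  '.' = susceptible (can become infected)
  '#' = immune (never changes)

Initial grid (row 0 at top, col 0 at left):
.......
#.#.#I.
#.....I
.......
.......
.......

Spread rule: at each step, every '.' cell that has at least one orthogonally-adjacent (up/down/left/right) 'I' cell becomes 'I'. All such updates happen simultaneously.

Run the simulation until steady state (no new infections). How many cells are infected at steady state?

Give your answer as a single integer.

Answer: 38

Derivation:
Step 0 (initial): 2 infected
Step 1: +4 new -> 6 infected
Step 2: +5 new -> 11 infected
Step 3: +5 new -> 16 infected
Step 4: +6 new -> 22 infected
Step 5: +5 new -> 27 infected
Step 6: +5 new -> 32 infected
Step 7: +3 new -> 35 infected
Step 8: +2 new -> 37 infected
Step 9: +1 new -> 38 infected
Step 10: +0 new -> 38 infected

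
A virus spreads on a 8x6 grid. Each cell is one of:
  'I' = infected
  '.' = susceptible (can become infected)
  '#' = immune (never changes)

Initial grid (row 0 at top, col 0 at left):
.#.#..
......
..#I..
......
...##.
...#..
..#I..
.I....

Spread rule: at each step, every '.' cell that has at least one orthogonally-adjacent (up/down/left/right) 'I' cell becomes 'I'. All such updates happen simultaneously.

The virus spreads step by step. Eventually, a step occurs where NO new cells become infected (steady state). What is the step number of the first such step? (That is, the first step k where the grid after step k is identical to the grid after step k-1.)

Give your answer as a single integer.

Answer: 6

Derivation:
Step 0 (initial): 3 infected
Step 1: +8 new -> 11 infected
Step 2: +10 new -> 21 infected
Step 3: +12 new -> 33 infected
Step 4: +6 new -> 39 infected
Step 5: +2 new -> 41 infected
Step 6: +0 new -> 41 infected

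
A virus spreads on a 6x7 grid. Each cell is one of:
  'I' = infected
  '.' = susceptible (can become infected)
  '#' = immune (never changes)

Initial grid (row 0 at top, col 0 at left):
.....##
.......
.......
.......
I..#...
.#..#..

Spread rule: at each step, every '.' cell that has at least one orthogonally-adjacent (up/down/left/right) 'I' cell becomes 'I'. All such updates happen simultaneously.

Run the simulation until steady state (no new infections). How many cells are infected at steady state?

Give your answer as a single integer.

Answer: 37

Derivation:
Step 0 (initial): 1 infected
Step 1: +3 new -> 4 infected
Step 2: +3 new -> 7 infected
Step 3: +4 new -> 11 infected
Step 4: +5 new -> 16 infected
Step 5: +4 new -> 20 infected
Step 6: +5 new -> 25 infected
Step 7: +5 new -> 30 infected
Step 8: +5 new -> 35 infected
Step 9: +2 new -> 37 infected
Step 10: +0 new -> 37 infected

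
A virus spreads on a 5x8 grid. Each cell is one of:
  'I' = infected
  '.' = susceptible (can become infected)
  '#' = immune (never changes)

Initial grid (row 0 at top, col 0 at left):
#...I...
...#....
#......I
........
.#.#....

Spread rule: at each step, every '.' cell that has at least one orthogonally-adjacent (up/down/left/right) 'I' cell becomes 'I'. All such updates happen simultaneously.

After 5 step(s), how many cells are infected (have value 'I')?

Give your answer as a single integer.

Step 0 (initial): 2 infected
Step 1: +6 new -> 8 infected
Step 2: +9 new -> 17 infected
Step 3: +6 new -> 23 infected
Step 4: +5 new -> 28 infected
Step 5: +3 new -> 31 infected

Answer: 31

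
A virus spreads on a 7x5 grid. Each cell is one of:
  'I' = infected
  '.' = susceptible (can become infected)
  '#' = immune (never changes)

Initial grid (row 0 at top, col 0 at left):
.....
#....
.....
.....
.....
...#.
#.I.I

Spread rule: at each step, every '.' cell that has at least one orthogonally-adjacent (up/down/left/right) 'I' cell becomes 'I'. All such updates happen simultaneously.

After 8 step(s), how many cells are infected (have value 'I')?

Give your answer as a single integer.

Answer: 32

Derivation:
Step 0 (initial): 2 infected
Step 1: +4 new -> 6 infected
Step 2: +3 new -> 9 infected
Step 3: +5 new -> 14 infected
Step 4: +5 new -> 19 infected
Step 5: +5 new -> 24 infected
Step 6: +5 new -> 29 infected
Step 7: +2 new -> 31 infected
Step 8: +1 new -> 32 infected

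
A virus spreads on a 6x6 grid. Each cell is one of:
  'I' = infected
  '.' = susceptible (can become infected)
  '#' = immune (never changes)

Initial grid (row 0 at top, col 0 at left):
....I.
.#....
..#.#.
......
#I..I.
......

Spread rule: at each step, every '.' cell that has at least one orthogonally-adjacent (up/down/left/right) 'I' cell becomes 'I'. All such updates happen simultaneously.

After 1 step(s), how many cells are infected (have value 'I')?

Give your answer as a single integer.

Answer: 13

Derivation:
Step 0 (initial): 3 infected
Step 1: +10 new -> 13 infected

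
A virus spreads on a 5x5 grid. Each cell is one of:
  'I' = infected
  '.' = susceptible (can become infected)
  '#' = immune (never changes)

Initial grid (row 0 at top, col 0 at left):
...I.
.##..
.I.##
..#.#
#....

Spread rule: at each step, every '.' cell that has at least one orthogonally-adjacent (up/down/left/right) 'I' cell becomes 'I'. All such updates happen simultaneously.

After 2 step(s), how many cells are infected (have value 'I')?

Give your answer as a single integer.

Answer: 13

Derivation:
Step 0 (initial): 2 infected
Step 1: +6 new -> 8 infected
Step 2: +5 new -> 13 infected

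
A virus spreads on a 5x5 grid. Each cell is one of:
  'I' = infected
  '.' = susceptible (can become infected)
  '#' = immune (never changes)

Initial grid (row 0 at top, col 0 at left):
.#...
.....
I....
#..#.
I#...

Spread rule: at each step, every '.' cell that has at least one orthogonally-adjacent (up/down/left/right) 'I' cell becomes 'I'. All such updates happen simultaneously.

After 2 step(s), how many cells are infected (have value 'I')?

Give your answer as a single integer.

Step 0 (initial): 2 infected
Step 1: +2 new -> 4 infected
Step 2: +4 new -> 8 infected

Answer: 8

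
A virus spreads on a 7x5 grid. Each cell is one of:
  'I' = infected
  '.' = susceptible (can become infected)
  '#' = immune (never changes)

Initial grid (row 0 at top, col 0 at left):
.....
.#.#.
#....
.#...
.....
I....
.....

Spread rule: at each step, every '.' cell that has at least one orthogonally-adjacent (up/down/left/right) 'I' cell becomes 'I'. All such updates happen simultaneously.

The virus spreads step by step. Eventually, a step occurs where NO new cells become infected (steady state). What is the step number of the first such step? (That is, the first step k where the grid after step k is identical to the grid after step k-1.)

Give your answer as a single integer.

Step 0 (initial): 1 infected
Step 1: +3 new -> 4 infected
Step 2: +4 new -> 8 infected
Step 3: +3 new -> 11 infected
Step 4: +4 new -> 15 infected
Step 5: +4 new -> 19 infected
Step 6: +4 new -> 23 infected
Step 7: +2 new -> 25 infected
Step 8: +3 new -> 28 infected
Step 9: +2 new -> 30 infected
Step 10: +1 new -> 31 infected
Step 11: +0 new -> 31 infected

Answer: 11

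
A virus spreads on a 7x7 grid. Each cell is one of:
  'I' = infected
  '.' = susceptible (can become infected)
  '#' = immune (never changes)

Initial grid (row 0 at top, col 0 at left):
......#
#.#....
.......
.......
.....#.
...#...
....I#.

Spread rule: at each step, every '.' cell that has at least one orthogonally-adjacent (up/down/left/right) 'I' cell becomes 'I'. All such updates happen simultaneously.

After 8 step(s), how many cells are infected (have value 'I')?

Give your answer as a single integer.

Step 0 (initial): 1 infected
Step 1: +2 new -> 3 infected
Step 2: +3 new -> 6 infected
Step 3: +5 new -> 11 infected
Step 4: +8 new -> 19 infected
Step 5: +7 new -> 26 infected
Step 6: +7 new -> 33 infected
Step 7: +5 new -> 38 infected
Step 8: +3 new -> 41 infected

Answer: 41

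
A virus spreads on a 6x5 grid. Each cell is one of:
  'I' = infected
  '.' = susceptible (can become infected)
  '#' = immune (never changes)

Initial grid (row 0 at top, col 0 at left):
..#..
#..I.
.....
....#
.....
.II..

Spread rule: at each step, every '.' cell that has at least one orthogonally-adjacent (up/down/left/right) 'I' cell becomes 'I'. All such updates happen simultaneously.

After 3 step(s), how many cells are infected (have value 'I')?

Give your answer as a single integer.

Step 0 (initial): 3 infected
Step 1: +8 new -> 11 infected
Step 2: +10 new -> 21 infected
Step 3: +4 new -> 25 infected

Answer: 25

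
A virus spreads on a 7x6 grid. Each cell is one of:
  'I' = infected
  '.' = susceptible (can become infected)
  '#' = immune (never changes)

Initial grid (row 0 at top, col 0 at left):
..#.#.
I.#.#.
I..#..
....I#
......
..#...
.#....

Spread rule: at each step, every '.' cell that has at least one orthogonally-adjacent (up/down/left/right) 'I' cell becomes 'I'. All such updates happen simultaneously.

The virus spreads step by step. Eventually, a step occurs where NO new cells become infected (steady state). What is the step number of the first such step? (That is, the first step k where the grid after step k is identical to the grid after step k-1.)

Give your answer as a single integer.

Step 0 (initial): 3 infected
Step 1: +7 new -> 10 infected
Step 2: +9 new -> 19 infected
Step 3: +7 new -> 26 infected
Step 4: +5 new -> 31 infected
Step 5: +1 new -> 32 infected
Step 6: +0 new -> 32 infected

Answer: 6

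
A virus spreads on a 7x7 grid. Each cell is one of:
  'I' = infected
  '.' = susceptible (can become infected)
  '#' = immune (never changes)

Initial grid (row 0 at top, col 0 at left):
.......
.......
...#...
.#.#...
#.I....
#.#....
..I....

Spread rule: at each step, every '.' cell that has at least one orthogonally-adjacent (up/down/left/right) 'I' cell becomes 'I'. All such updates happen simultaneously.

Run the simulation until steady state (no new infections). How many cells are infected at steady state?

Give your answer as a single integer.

Answer: 43

Derivation:
Step 0 (initial): 2 infected
Step 1: +5 new -> 7 infected
Step 2: +6 new -> 13 infected
Step 3: +6 new -> 19 infected
Step 4: +9 new -> 28 infected
Step 5: +8 new -> 36 infected
Step 6: +4 new -> 40 infected
Step 7: +2 new -> 42 infected
Step 8: +1 new -> 43 infected
Step 9: +0 new -> 43 infected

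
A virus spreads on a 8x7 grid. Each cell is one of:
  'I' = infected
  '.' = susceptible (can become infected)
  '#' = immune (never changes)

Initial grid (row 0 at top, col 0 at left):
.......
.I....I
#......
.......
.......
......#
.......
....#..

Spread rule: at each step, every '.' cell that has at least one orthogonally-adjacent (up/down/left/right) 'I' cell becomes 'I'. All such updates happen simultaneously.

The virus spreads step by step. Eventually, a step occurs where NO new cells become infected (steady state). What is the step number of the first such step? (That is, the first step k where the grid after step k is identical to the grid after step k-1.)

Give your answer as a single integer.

Step 0 (initial): 2 infected
Step 1: +7 new -> 9 infected
Step 2: +9 new -> 18 infected
Step 3: +9 new -> 27 infected
Step 4: +6 new -> 33 infected
Step 5: +6 new -> 39 infected
Step 6: +6 new -> 45 infected
Step 7: +6 new -> 51 infected
Step 8: +2 new -> 53 infected
Step 9: +0 new -> 53 infected

Answer: 9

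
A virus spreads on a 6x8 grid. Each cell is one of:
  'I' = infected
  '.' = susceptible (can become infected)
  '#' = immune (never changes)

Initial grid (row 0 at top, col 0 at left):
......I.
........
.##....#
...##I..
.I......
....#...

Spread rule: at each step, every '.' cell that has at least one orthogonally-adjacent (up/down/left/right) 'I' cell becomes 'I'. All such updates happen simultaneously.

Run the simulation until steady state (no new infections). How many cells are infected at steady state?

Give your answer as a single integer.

Answer: 42

Derivation:
Step 0 (initial): 3 infected
Step 1: +10 new -> 13 infected
Step 2: +14 new -> 27 infected
Step 3: +7 new -> 34 infected
Step 4: +4 new -> 38 infected
Step 5: +4 new -> 42 infected
Step 6: +0 new -> 42 infected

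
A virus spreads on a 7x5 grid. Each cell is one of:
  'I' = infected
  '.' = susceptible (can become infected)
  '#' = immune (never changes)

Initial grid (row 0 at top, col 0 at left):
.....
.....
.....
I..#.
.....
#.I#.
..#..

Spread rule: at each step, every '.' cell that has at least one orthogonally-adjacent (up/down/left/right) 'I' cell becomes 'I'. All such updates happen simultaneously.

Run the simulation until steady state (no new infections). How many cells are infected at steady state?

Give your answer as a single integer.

Step 0 (initial): 2 infected
Step 1: +5 new -> 7 infected
Step 2: +6 new -> 13 infected
Step 3: +5 new -> 18 infected
Step 4: +5 new -> 23 infected
Step 5: +4 new -> 27 infected
Step 6: +3 new -> 30 infected
Step 7: +1 new -> 31 infected
Step 8: +0 new -> 31 infected

Answer: 31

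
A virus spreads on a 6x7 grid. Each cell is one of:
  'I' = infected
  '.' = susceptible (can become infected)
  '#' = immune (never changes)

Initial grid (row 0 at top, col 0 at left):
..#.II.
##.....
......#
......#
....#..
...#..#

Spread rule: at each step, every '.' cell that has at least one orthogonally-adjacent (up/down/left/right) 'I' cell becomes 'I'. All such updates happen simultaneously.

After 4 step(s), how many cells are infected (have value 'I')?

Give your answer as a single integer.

Answer: 17

Derivation:
Step 0 (initial): 2 infected
Step 1: +4 new -> 6 infected
Step 2: +4 new -> 10 infected
Step 3: +4 new -> 14 infected
Step 4: +3 new -> 17 infected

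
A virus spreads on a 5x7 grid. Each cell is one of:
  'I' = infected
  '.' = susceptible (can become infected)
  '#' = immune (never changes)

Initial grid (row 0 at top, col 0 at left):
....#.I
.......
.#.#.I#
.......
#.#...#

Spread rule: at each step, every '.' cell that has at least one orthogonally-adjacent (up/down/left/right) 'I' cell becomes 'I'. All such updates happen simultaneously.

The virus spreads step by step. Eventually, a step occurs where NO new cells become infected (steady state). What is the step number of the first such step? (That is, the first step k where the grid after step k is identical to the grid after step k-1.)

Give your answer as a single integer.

Answer: 8

Derivation:
Step 0 (initial): 2 infected
Step 1: +5 new -> 7 infected
Step 2: +4 new -> 11 infected
Step 3: +3 new -> 14 infected
Step 4: +4 new -> 18 infected
Step 5: +4 new -> 22 infected
Step 6: +4 new -> 26 infected
Step 7: +2 new -> 28 infected
Step 8: +0 new -> 28 infected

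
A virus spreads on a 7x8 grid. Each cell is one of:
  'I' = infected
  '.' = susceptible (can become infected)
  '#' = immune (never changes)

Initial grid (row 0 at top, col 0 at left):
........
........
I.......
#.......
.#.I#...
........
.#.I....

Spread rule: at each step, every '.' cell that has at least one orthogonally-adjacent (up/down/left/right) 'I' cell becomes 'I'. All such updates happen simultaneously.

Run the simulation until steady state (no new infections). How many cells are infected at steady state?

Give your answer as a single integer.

Answer: 52

Derivation:
Step 0 (initial): 3 infected
Step 1: +7 new -> 10 infected
Step 2: +10 new -> 20 infected
Step 3: +8 new -> 28 infected
Step 4: +9 new -> 37 infected
Step 5: +8 new -> 45 infected
Step 6: +4 new -> 49 infected
Step 7: +2 new -> 51 infected
Step 8: +1 new -> 52 infected
Step 9: +0 new -> 52 infected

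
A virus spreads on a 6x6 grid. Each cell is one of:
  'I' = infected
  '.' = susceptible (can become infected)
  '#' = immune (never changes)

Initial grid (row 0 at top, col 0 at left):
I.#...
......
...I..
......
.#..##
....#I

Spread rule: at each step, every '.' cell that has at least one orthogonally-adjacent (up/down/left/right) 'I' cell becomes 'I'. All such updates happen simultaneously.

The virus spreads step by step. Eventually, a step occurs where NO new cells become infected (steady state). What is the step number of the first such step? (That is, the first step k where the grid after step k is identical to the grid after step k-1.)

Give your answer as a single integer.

Answer: 6

Derivation:
Step 0 (initial): 3 infected
Step 1: +6 new -> 9 infected
Step 2: +10 new -> 19 infected
Step 3: +7 new -> 26 infected
Step 4: +3 new -> 29 infected
Step 5: +2 new -> 31 infected
Step 6: +0 new -> 31 infected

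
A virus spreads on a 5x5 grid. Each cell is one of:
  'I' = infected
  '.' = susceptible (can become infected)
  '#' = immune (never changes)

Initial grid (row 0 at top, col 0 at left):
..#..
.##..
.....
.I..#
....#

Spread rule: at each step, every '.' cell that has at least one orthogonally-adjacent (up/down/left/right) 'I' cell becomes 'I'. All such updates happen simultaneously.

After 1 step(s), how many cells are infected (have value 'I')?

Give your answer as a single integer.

Step 0 (initial): 1 infected
Step 1: +4 new -> 5 infected

Answer: 5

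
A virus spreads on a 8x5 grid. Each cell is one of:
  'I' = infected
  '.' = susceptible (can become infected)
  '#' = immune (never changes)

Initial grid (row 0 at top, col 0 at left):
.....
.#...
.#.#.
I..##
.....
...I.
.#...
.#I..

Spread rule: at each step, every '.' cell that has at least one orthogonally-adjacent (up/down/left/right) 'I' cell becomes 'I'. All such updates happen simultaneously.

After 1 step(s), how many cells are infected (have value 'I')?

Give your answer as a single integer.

Step 0 (initial): 3 infected
Step 1: +9 new -> 12 infected

Answer: 12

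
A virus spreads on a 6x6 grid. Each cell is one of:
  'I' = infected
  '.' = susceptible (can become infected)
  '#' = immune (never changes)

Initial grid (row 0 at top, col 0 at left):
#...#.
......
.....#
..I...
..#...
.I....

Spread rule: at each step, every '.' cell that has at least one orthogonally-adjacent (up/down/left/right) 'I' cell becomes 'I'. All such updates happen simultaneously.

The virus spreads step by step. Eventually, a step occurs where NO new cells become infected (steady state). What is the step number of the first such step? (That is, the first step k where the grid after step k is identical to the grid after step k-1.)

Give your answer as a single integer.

Step 0 (initial): 2 infected
Step 1: +6 new -> 8 infected
Step 2: +8 new -> 16 infected
Step 3: +8 new -> 24 infected
Step 4: +6 new -> 30 infected
Step 5: +1 new -> 31 infected
Step 6: +1 new -> 32 infected
Step 7: +0 new -> 32 infected

Answer: 7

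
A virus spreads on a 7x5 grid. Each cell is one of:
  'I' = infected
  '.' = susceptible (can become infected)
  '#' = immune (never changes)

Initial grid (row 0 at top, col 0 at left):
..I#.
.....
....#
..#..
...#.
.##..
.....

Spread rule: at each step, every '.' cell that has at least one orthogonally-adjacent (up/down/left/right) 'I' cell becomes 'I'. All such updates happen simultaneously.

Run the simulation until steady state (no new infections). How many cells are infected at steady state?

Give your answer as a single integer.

Step 0 (initial): 1 infected
Step 1: +2 new -> 3 infected
Step 2: +4 new -> 7 infected
Step 3: +4 new -> 11 infected
Step 4: +4 new -> 15 infected
Step 5: +3 new -> 18 infected
Step 6: +3 new -> 21 infected
Step 7: +2 new -> 23 infected
Step 8: +3 new -> 26 infected
Step 9: +2 new -> 28 infected
Step 10: +1 new -> 29 infected
Step 11: +0 new -> 29 infected

Answer: 29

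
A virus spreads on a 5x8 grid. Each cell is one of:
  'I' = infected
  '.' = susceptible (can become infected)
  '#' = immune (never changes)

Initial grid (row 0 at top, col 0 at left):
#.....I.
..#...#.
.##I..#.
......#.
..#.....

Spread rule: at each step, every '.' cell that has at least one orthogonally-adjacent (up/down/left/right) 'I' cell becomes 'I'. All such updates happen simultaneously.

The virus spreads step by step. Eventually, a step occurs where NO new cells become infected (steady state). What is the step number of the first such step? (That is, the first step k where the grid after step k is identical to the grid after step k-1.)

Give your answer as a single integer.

Step 0 (initial): 2 infected
Step 1: +5 new -> 7 infected
Step 2: +9 new -> 16 infected
Step 3: +5 new -> 21 infected
Step 4: +5 new -> 26 infected
Step 5: +5 new -> 31 infected
Step 6: +1 new -> 32 infected
Step 7: +0 new -> 32 infected

Answer: 7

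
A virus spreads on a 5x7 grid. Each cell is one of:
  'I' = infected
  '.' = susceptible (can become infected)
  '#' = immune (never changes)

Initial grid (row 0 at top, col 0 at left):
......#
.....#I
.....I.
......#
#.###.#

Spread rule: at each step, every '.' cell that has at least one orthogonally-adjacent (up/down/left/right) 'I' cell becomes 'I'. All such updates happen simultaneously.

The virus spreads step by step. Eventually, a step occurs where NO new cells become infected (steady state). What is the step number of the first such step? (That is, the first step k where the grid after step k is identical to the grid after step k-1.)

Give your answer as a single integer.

Step 0 (initial): 2 infected
Step 1: +3 new -> 5 infected
Step 2: +4 new -> 9 infected
Step 3: +4 new -> 13 infected
Step 4: +5 new -> 18 infected
Step 5: +4 new -> 22 infected
Step 6: +4 new -> 26 infected
Step 7: +1 new -> 27 infected
Step 8: +0 new -> 27 infected

Answer: 8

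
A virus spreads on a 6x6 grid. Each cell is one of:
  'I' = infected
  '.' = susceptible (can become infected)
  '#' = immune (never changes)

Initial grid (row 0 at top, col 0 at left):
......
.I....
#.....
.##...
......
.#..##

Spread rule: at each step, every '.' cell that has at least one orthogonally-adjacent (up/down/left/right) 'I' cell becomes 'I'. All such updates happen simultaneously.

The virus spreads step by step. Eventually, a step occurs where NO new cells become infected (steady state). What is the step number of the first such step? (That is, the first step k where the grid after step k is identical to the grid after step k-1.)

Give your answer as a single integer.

Step 0 (initial): 1 infected
Step 1: +4 new -> 5 infected
Step 2: +4 new -> 9 infected
Step 3: +3 new -> 12 infected
Step 4: +4 new -> 16 infected
Step 5: +4 new -> 20 infected
Step 6: +4 new -> 24 infected
Step 7: +3 new -> 27 infected
Step 8: +1 new -> 28 infected
Step 9: +2 new -> 30 infected
Step 10: +0 new -> 30 infected

Answer: 10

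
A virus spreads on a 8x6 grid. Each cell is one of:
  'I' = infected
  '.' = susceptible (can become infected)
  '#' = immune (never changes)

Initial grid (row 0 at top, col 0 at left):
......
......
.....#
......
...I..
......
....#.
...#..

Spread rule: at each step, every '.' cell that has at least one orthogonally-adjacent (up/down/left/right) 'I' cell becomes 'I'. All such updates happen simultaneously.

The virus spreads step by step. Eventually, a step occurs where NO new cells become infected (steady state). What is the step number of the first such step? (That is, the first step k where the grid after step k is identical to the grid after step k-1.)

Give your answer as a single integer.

Answer: 8

Derivation:
Step 0 (initial): 1 infected
Step 1: +4 new -> 5 infected
Step 2: +8 new -> 13 infected
Step 3: +9 new -> 22 infected
Step 4: +9 new -> 31 infected
Step 5: +8 new -> 39 infected
Step 6: +5 new -> 44 infected
Step 7: +1 new -> 45 infected
Step 8: +0 new -> 45 infected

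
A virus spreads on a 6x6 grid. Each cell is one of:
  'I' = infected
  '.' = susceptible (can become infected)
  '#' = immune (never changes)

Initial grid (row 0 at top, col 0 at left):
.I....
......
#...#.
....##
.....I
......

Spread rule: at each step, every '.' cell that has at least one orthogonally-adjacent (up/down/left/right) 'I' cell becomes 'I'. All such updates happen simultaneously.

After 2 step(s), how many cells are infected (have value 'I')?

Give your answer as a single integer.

Answer: 13

Derivation:
Step 0 (initial): 2 infected
Step 1: +5 new -> 7 infected
Step 2: +6 new -> 13 infected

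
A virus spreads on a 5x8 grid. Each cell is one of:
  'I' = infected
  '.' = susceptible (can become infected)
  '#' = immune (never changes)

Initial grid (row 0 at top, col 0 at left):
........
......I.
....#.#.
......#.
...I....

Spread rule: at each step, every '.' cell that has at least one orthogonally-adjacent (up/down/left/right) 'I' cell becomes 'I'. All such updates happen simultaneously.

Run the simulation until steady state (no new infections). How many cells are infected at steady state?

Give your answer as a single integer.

Answer: 37

Derivation:
Step 0 (initial): 2 infected
Step 1: +6 new -> 8 infected
Step 2: +10 new -> 18 infected
Step 3: +8 new -> 26 infected
Step 4: +5 new -> 31 infected
Step 5: +3 new -> 34 infected
Step 6: +2 new -> 36 infected
Step 7: +1 new -> 37 infected
Step 8: +0 new -> 37 infected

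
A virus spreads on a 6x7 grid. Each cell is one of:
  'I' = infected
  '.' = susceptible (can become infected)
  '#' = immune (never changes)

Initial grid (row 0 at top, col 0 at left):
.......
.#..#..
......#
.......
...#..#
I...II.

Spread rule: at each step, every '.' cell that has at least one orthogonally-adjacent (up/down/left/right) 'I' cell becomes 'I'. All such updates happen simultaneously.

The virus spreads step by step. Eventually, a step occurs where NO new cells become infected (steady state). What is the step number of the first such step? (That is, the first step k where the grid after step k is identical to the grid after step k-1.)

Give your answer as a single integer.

Answer: 8

Derivation:
Step 0 (initial): 3 infected
Step 1: +6 new -> 9 infected
Step 2: +5 new -> 14 infected
Step 3: +7 new -> 21 infected
Step 4: +5 new -> 26 infected
Step 5: +5 new -> 31 infected
Step 6: +5 new -> 36 infected
Step 7: +1 new -> 37 infected
Step 8: +0 new -> 37 infected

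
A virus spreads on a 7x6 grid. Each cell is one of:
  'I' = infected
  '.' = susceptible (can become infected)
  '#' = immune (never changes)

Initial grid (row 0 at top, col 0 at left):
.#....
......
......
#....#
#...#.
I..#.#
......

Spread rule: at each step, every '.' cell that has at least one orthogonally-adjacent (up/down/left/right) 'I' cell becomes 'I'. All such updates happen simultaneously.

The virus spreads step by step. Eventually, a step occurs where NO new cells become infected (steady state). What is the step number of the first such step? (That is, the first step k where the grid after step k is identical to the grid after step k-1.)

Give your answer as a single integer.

Answer: 11

Derivation:
Step 0 (initial): 1 infected
Step 1: +2 new -> 3 infected
Step 2: +3 new -> 6 infected
Step 3: +3 new -> 9 infected
Step 4: +4 new -> 13 infected
Step 5: +5 new -> 18 infected
Step 6: +6 new -> 24 infected
Step 7: +4 new -> 28 infected
Step 8: +3 new -> 31 infected
Step 9: +2 new -> 33 infected
Step 10: +1 new -> 34 infected
Step 11: +0 new -> 34 infected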